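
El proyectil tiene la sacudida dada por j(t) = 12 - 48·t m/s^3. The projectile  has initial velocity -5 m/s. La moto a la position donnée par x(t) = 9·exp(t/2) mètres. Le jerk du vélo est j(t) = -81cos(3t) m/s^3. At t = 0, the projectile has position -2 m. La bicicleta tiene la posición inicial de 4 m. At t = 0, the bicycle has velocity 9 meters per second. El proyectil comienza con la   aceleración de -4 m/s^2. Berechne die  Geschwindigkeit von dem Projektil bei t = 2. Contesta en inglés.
To find the answer, we compute 2 antiderivatives of j(t) = 12 - 48·t. Taking ∫j(t)dt and applying a(0) = -4, we find a(t) = -24·t^2 + 12·t - 4. Finding the antiderivative of a(t) and using v(0) = -5: v(t) = -8·t^3 + 6·t^2 - 4·t - 5. Using v(t) = -8·t^3 + 6·t^2 - 4·t - 5 and substituting t = 2, we find v = -53.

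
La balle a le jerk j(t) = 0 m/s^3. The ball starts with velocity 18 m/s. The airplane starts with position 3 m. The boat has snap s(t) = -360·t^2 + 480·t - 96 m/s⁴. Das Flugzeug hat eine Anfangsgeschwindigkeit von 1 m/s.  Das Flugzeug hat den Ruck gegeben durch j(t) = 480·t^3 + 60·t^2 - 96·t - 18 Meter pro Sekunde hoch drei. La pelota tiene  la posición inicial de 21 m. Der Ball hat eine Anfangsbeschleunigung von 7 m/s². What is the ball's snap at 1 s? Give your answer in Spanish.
Para resolver esto, necesitamos tomar 1 derivada de nuestra ecuación de la sacudida j(t) = 0. Derivando la sacudida, obtenemos el snap: s(t) = 0. Usando s(t) = 0 y sustituyendo t = 1, encontramos s = 0.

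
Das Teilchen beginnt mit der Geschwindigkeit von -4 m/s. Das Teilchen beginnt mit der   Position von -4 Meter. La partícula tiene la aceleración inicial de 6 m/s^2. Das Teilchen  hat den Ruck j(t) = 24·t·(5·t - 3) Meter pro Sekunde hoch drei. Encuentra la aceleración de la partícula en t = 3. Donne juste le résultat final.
La aceleración en t = 3 es a = 762.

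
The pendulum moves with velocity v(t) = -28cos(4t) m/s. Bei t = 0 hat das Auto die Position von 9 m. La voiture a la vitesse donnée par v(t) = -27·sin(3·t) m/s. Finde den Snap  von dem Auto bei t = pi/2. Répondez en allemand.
Um dies zu lösen, müssen wir 3 Ableitungen unserer Gleichung für die Geschwindigkeit v(t) = -27·sin(3·t) nehmen. Mit d/dt von v(t) finden wir a(t) = -81·cos(3·t). Durch Ableiten von der Beschleunigung erhalten wir den Ruck: j(t) = 243·sin(3·t). Mit d/dt von j(t) finden wir s(t) = 729·cos(3·t). Mit s(t) = 729·cos(3·t) und Einsetzen von t = pi/2, finden wir s = 0.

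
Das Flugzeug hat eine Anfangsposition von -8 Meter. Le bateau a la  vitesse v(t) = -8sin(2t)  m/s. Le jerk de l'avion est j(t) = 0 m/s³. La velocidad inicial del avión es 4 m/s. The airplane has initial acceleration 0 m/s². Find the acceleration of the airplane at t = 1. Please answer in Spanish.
Necesitamos integrar nuestra ecuación de la sacudida j(t) = 0 1 vez. La antiderivada de la sacudida es la aceleración. Usando a(0) = 0, obtenemos a(t) = 0. Tenemos la aceleración a(t) = 0. Sustituyendo t = 1: a(1) = 0.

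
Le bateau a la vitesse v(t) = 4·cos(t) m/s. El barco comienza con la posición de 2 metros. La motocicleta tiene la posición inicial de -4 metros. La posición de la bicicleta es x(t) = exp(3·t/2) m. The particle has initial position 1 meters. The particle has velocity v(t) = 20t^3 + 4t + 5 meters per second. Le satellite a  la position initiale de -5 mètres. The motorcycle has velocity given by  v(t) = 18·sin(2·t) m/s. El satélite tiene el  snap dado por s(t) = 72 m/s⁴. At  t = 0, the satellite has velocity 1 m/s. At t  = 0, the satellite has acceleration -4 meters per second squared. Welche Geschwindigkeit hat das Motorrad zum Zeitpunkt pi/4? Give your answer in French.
En utilisant v(t) = 18·sin(2·t) et en substituant t = pi/4, nous trouvons v = 18.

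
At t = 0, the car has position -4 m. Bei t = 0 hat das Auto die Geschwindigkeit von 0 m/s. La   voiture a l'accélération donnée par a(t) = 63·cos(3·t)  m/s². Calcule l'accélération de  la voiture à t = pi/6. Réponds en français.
Nous avons l'accélération a(t) = 63·cos(3·t). En substituant t = pi/6: a(pi/6) = 0.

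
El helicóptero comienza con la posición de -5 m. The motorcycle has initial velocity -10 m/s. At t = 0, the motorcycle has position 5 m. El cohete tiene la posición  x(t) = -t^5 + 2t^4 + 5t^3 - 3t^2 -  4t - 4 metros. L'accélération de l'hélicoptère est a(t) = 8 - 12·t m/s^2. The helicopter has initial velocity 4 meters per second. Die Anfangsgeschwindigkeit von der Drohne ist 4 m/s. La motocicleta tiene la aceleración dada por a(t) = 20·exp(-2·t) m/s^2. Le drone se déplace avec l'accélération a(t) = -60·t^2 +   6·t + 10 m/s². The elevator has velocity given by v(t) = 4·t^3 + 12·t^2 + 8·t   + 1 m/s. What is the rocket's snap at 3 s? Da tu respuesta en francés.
En partant de la position x(t) = -t^5 + 2·t^4 + 5·t^3 - 3·t^2 - 4·t - 4, nous prenons 4 dérivées. En dérivant la position, nous obtenons la vitesse: v(t) = -5·t^4 + 8·t^3 + 15·t^2 - 6·t - 4. En prenant d/dt de v(t), nous trouvons a(t) = -20·t^3 + 24·t^2 + 30·t - 6. La dérivée de l'accélération donne le jerk: j(t) = -60·t^2 + 48·t + 30. La dérivée du jerk donne le snap: s(t) = 48 - 120·t. Nous avons le snap s(t) = 48 - 120·t. En substituant t = 3: s(3) = -312.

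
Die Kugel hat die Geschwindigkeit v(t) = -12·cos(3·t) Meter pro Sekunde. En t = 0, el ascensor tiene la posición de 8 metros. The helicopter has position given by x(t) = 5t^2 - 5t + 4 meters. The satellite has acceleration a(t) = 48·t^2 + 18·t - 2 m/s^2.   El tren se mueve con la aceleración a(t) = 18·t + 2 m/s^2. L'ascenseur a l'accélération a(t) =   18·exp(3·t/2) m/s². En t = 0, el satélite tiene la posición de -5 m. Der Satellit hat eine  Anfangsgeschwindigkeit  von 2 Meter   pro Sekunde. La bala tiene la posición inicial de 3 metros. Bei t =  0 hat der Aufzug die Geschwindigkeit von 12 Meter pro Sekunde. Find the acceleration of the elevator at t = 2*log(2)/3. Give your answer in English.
We have acceleration a(t) = 18·exp(3·t/2). Substituting t = 2*log(2)/3: a(2*log(2)/3) = 36.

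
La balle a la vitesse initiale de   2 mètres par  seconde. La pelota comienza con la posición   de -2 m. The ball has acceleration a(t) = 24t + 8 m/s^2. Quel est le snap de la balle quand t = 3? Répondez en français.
Pour résoudre ceci, nous devons prendre 2 dérivées de notre équation de l'accélération a(t) = 24·t + 8. En dérivant l'accélération, nous obtenons le jerk: j(t) = 24. La dérivée du jerk donne le snap: s(t) = 0. Nous avons le snap s(t) = 0. En substituant t = 3: s(3) = 0.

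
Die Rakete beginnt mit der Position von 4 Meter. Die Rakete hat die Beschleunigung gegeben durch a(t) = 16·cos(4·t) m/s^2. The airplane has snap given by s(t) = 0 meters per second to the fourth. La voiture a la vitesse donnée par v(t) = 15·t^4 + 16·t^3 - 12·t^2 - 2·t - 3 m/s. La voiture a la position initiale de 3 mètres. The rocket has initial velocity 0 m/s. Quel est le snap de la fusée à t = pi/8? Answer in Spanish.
Debemos derivar nuestra ecuación de la aceleración a(t) = 16·cos(4·t) 2 veces. Derivando la aceleración, obtenemos la sacudida: j(t) = -64·sin(4·t). Tomando d/dt de j(t), encontramos s(t) = -256·cos(4·t). Usando s(t) = -256·cos(4·t) y sustituyendo t = pi/8, encontramos s = 0.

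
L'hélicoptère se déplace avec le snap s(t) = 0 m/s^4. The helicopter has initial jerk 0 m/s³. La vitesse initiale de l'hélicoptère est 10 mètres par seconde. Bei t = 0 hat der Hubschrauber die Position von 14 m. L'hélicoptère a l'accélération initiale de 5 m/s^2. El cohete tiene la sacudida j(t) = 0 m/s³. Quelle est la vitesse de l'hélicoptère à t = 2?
Nous devons intégrer notre équation du snap s(t) = 0 3 fois. La primitive du snap, avec j(0) = 0, donne le jerk: j(t) = 0. La primitive du jerk est l'accélération. En utilisant a(0) = 5, nous obtenons a(t) = 5. La primitive de l'accélération, avec v(0) = 10, donne la vitesse: v(t) = 5·t + 10. En utilisant v(t) = 5·t + 10 et en substituant t = 2, nous trouvons v = 20.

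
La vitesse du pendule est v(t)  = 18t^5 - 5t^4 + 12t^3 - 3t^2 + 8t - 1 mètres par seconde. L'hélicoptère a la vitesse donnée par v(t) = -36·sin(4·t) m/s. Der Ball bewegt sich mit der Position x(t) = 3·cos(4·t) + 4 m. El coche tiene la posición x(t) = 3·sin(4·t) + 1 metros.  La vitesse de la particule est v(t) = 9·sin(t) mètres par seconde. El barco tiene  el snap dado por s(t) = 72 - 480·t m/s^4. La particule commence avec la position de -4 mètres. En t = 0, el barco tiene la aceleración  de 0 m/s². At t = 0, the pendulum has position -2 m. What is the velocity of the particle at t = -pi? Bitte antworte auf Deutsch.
Wir haben die Geschwindigkeit v(t) = 9·sin(t). Durch Einsetzen von t = -pi: v(-pi) = 0.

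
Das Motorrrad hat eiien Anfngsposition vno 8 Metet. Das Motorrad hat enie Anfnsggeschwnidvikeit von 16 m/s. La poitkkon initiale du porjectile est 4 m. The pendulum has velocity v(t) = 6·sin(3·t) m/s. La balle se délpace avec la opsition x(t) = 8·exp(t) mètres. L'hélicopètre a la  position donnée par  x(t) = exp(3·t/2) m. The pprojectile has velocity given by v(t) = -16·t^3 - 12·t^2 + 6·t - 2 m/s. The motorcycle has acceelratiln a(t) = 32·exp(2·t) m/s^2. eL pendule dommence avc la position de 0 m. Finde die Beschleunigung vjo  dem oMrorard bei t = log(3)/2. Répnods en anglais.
From the given acceleration equation a(t) = 32·exp(2·t), we substitute t = log(3)/2 to get a = 96.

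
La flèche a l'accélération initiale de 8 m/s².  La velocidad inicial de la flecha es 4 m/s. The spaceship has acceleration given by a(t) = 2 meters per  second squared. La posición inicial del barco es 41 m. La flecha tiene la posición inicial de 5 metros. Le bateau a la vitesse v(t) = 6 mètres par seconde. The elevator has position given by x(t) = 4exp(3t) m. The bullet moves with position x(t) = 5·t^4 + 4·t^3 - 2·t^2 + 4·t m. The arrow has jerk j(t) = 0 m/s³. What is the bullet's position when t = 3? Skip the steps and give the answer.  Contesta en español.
En t = 3, x = 507.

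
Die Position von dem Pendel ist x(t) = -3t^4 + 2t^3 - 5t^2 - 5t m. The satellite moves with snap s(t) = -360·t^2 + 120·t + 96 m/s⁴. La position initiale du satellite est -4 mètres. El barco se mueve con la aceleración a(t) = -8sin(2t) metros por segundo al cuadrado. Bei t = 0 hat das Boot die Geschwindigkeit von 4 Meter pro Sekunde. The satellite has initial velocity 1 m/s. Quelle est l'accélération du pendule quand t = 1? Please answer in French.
Nous devons dériver notre équation de la position x(t) = -3·t^4 + 2·t^3 - 5·t^2 - 5·t 2 fois. La dérivée de la position donne la vitesse: v(t) = -12·t^3 + 6·t^2 - 10·t - 5. La dérivée de la vitesse donne l'accélération: a(t) = -36·t^2 + 12·t - 10. De l'équation de l'accélération a(t) = -36·t^2 + 12·t - 10, nous substituons t = 1 pour obtenir a = -34.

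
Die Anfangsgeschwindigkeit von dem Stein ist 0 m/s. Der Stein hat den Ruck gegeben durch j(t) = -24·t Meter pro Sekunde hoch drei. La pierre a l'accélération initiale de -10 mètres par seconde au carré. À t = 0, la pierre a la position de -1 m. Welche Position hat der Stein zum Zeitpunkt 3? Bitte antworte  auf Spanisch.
Partiendo de la sacudida j(t) = -24·t, tomamos 3 antiderivadas. La antiderivada de la sacudida es la aceleración. Usando a(0) = -10, obtenemos a(t) = -12·t^2 - 10. Tomando ∫a(t)dt y aplicando v(0) = 0, encontramos v(t) = -4·t^3 - 10·t. Tomando ∫v(t)dt y aplicando x(0) = -1, encontramos x(t) = -t^4 - 5·t^2 - 1. Tenemos la posición x(t) = -t^4 - 5·t^2 - 1. Sustituyendo t = 3: x(3) = -127.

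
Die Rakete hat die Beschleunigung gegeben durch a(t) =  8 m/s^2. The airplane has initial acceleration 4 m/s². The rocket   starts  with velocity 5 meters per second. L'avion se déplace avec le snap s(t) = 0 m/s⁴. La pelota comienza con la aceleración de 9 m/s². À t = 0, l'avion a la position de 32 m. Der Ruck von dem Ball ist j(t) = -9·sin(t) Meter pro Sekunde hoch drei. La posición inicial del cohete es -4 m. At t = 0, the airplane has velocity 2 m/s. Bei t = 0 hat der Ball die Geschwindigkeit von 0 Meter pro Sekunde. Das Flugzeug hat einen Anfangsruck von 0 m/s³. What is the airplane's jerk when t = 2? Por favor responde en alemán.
Wir müssen unsere Gleichung für den Snap s(t) = 0 1-mal integrieren. Das Integral von dem Snap, mit j(0) = 0, ergibt den Ruck: j(t) = 0. Aus der Gleichung für den Ruck j(t) = 0, setzen wir t = 2 ein und erhalten j = 0.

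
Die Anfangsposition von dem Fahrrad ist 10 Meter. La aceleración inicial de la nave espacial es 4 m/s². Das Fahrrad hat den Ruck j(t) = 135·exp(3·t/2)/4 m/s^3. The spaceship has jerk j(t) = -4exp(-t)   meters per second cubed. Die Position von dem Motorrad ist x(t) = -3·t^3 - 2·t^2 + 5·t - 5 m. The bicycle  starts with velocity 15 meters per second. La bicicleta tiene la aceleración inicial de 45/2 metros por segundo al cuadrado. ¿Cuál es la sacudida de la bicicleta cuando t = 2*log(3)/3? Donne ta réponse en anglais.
Using j(t) = 135·exp(3·t/2)/4 and substituting t = 2*log(3)/3, we find j = 405/4.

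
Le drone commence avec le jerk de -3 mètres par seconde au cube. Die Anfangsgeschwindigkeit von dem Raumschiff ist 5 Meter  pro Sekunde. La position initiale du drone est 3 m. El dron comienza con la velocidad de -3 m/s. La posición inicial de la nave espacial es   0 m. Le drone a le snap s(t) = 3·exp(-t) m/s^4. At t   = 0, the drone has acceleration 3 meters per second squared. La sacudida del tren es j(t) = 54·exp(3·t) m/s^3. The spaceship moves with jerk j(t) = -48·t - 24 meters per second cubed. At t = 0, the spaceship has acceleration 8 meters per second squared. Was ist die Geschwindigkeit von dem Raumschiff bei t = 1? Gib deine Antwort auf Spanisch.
Partiendo de la sacudida j(t) = -48·t - 24, tomamos 2 antiderivadas. La integral de la sacudida es la aceleración. Usando a(0) = 8, obtenemos a(t) = -24·t^2 - 24·t + 8. Integrando la aceleración y usando la condición inicial v(0) = 5, obtenemos v(t) = -8·t^3 - 12·t^2 + 8·t + 5. Tenemos la velocidad v(t) = -8·t^3 - 12·t^2 + 8·t + 5. Sustituyendo t = 1: v(1) = -7.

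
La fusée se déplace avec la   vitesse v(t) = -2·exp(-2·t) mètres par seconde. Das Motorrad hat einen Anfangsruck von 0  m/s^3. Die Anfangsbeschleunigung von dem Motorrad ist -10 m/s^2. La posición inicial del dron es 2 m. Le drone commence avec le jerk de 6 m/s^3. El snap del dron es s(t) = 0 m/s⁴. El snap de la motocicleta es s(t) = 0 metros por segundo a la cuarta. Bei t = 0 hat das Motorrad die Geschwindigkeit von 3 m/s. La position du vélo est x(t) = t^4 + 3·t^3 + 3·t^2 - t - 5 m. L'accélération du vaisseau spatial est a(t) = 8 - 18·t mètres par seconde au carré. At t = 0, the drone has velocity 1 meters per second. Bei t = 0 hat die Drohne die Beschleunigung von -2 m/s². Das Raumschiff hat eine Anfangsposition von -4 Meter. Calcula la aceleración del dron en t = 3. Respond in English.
To find the answer, we compute 2 integrals of s(t) = 0. The integral of snap is jerk. Using j(0) = 6, we get j(t) = 6. The integral of jerk, with a(0) = -2, gives acceleration: a(t) = 6·t - 2. We have acceleration a(t) = 6·t - 2. Substituting t = 3: a(3) = 16.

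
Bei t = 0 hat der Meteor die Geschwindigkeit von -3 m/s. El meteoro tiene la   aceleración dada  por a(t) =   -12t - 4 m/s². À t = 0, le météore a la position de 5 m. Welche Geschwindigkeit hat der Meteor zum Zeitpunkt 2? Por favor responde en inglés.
To solve this, we need to take 1 antiderivative of our acceleration equation a(t) = -12·t - 4. Taking ∫a(t)dt and applying v(0) = -3, we find v(t) = -6·t^2 - 4·t - 3. Using v(t) = -6·t^2 - 4·t - 3 and substituting t = 2, we find v = -35.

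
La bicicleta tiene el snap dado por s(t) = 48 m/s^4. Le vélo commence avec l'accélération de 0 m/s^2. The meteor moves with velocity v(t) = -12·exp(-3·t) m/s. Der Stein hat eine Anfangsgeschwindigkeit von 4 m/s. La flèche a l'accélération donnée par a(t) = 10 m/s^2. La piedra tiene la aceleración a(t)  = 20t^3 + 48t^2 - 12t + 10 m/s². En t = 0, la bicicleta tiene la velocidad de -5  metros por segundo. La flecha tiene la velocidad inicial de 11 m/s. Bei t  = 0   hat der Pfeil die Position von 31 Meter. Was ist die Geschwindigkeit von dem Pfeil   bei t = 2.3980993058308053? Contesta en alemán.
Wir müssen die Stammfunktion unserer Gleichung für die Beschleunigung a(t) = 10 1-mal finden. Die Stammfunktion von der Beschleunigung, mit v(0) = 11, ergibt die Geschwindigkeit: v(t) = 10·t + 11. Wir haben die Geschwindigkeit v(t) = 10·t + 11. Durch Einsetzen von t = 2.3980993058308053: v(2.3980993058308053) = 34.9809930583081.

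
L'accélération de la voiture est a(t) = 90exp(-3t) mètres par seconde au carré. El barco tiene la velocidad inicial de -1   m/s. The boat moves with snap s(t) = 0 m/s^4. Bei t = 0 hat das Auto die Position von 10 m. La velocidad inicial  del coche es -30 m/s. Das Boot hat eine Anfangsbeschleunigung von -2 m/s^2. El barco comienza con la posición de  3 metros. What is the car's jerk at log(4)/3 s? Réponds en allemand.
Ausgehend von der Beschleunigung a(t) = 90·exp(-3·t), nehmen wir 1 Ableitung. Durch Ableiten von der Beschleunigung erhalten wir den Ruck: j(t) = -270·exp(-3·t). Mit j(t) = -270·exp(-3·t) und Einsetzen von t = log(4)/3, finden wir j = -135/2.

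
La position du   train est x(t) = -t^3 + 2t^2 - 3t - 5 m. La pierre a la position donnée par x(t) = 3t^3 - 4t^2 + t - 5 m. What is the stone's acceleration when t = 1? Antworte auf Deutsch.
Wir müssen unsere Gleichung für die Position x(t) = 3·t^3 - 4·t^2 + t - 5 2-mal ableiten. Mit d/dt von x(t) finden wir v(t) = 9·t^2 - 8·t + 1. Durch Ableiten von der Geschwindigkeit erhalten wir die Beschleunigung: a(t) = 18·t - 8. Mit a(t) = 18·t - 8 und Einsetzen von t = 1, finden wir a = 10.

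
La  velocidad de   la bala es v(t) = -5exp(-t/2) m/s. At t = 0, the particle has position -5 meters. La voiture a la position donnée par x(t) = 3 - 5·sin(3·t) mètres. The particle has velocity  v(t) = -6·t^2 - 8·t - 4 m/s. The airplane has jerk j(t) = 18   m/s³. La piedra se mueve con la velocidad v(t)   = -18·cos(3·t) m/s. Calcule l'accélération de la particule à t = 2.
Nous devons dériver notre équation de la vitesse v(t) = -6·t^2 - 8·t - 4 1 fois. La dérivée de la vitesse donne l'accélération: a(t) = -12·t - 8. Nous avons l'accélération a(t) = -12·t - 8. En substituant t = 2: a(2) = -32.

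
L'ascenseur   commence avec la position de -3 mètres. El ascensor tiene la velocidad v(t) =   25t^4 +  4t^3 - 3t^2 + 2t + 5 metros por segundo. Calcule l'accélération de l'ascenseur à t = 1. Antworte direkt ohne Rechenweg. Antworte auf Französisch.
a(1) = 108.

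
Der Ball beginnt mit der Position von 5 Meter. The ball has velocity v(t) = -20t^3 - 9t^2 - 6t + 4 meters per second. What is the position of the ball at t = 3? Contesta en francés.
En partant de la vitesse v(t) = -20·t^3 - 9·t^2 - 6·t + 4, nous prenons 1 primitive. En intégrant la vitesse et en utilisant la condition initiale x(0) = 5, nous obtenons x(t) = -5·t^4 - 3·t^3 - 3·t^2 + 4·t + 5. Nous avons la position x(t) = -5·t^4 - 3·t^3 - 3·t^2 + 4·t + 5. En substituant t = 3: x(3) = -496.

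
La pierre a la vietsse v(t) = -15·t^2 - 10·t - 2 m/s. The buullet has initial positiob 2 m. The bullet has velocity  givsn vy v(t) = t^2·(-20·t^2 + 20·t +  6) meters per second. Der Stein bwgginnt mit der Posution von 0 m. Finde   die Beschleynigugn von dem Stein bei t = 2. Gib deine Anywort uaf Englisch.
Starting from velocity v(t) = -15·t^2 - 10·t - 2, we take 1 derivative. Differentiating velocity, we get acceleration: a(t) = -30·t - 10. We have acceleration a(t) = -30·t - 10. Substituting t = 2: a(2) = -70.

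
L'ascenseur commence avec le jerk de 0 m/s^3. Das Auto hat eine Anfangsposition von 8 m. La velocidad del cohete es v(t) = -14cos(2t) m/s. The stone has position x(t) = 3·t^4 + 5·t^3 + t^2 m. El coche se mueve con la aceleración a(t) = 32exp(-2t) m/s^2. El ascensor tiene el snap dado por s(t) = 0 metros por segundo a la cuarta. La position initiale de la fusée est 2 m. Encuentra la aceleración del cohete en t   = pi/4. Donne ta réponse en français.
En partant de la vitesse v(t) = -14·cos(2·t), nous prenons 1 dérivée. En dérivant la vitesse, nous obtenons l'accélération: a(t) = 28·sin(2·t). De l'équation de l'accélération a(t) = 28·sin(2·t), nous substituons t = pi/4 pour obtenir a = 28.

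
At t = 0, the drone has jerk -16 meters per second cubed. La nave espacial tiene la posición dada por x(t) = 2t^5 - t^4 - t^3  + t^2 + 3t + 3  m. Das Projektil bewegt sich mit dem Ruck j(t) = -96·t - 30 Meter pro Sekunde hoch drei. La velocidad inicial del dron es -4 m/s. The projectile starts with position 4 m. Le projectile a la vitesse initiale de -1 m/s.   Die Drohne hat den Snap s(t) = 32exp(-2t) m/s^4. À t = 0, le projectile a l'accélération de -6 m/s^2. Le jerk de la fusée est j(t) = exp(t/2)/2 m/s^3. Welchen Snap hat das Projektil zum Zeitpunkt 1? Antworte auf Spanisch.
Partiendo de la sacudida j(t) = -96·t - 30, tomamos 1 derivada. Tomando d/dt de j(t), encontramos s(t) = -96. De la ecuación del snap s(t) = -96, sustituimos t = 1 para obtener s = -96.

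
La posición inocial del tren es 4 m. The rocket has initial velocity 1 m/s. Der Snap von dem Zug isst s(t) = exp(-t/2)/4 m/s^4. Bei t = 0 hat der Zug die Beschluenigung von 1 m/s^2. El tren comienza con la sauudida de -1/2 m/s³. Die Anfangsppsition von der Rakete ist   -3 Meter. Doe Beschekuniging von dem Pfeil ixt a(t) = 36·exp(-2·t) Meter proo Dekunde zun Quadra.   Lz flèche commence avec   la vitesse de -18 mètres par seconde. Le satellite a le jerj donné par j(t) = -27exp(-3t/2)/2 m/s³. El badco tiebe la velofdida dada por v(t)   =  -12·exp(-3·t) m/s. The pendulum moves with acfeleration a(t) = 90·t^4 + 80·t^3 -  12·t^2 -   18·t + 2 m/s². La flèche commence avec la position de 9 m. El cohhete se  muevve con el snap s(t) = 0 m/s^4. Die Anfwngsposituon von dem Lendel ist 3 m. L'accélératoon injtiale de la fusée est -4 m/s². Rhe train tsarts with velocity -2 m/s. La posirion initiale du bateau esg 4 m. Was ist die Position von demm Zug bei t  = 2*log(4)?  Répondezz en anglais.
To find the answer, we compute 4 antiderivatives of s(t) = exp(-t/2)/4. Finding the antiderivative of s(t) and using j(0) = -1/2: j(t) = -exp(-t/2)/2. Integrating jerk and using the initial condition a(0) = 1, we get a(t) = exp(-t/2). Taking ∫a(t)dt and applying v(0) = -2, we find v(t) = -2·exp(-t/2). Finding the antiderivative of v(t) and using x(0) = 4: x(t) = 4·exp(-t/2). We have position x(t) = 4·exp(-t/2). Substituting t = 2*log(4): x(2*log(4)) = 1.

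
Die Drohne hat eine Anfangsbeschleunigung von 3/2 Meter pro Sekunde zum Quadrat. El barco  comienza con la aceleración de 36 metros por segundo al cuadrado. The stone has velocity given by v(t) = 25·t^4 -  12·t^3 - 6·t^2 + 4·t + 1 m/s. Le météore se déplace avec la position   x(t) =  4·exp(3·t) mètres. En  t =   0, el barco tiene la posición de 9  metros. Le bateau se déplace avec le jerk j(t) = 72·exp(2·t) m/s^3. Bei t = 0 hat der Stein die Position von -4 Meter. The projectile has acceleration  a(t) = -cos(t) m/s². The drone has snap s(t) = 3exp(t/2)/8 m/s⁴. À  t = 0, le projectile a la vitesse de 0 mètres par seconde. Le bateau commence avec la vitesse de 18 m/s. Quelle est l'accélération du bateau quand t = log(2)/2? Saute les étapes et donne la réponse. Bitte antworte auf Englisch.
The acceleration at t = log(2)/2 is a = 72.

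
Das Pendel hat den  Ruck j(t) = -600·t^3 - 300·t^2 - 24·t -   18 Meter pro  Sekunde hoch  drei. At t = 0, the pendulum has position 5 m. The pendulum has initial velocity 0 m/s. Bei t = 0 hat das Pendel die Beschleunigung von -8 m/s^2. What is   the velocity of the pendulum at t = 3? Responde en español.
Para resolver esto, necesitamos tomar 2 integrales de nuestra ecuación de la sacudida j(t) = -600·t^3 - 300·t^2 - 24·t - 18. Tomando ∫j(t)dt y aplicando a(0) = -8, encontramos a(t) = -150·t^4 - 100·t^3 - 12·t^2 - 18·t - 8. Tomando ∫a(t)dt y aplicando v(0) = 0, encontramos v(t) = t·(-30·t^4 - 25·t^3 - 4·t^2 - 9·t - 8). Usando v(t) = t·(-30·t^4 - 25·t^3 - 4·t^2 - 9·t - 8) y sustituyendo t = 3, encontramos v = -9528.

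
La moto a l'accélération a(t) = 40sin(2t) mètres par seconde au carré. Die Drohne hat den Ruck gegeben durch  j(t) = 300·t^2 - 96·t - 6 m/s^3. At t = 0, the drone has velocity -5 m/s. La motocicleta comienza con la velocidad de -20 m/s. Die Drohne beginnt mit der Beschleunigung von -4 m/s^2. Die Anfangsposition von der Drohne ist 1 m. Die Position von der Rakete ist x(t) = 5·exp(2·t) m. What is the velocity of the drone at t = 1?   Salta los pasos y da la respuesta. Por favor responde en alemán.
Die Geschwindigkeit bei t = 1 ist v = -3.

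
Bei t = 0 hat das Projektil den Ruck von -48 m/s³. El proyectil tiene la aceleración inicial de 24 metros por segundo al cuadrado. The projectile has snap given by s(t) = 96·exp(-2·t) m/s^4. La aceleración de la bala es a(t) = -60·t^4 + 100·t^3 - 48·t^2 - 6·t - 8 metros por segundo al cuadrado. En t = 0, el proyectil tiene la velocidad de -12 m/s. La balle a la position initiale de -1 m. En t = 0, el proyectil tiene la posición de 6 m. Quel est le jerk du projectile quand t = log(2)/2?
Nous devons trouver la primitive de notre équation du snap s(t) = 96·exp(-2·t) 1 fois. L'intégrale du snap, avec j(0) = -48, donne le jerk: j(t) = -48·exp(-2·t). Nous avons le jerk j(t) = -48·exp(-2·t). En substituant t = log(2)/2: j(log(2)/2) = -24.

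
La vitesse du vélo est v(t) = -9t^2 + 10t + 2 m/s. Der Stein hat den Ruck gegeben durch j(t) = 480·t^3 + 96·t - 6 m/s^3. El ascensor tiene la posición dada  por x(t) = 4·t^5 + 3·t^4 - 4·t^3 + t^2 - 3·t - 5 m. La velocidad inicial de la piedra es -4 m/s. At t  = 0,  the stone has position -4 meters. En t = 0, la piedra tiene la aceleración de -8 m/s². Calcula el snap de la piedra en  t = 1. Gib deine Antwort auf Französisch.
Pour résoudre ceci, nous devons prendre 1 dérivée de notre équation du jerk j(t) = 480·t^3 + 96·t - 6. En dérivant le jerk, nous obtenons le snap: s(t) = 1440·t^2 + 96. En utilisant s(t) = 1440·t^2 + 96 et en substituant t = 1, nous trouvons s = 1536.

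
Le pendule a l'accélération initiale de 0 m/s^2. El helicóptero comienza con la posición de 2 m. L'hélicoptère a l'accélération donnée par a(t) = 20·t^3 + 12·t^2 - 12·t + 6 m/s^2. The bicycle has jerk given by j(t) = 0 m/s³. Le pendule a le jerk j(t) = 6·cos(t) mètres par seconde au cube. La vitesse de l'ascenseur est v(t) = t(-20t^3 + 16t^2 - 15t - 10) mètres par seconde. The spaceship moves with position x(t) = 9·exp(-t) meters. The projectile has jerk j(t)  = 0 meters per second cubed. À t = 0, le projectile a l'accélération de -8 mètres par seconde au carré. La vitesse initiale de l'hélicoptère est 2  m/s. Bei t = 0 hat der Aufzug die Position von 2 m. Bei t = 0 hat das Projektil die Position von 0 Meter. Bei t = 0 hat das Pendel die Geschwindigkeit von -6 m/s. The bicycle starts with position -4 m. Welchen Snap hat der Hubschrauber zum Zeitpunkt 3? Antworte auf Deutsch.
Um dies zu lösen, müssen wir 2 Ableitungen unserer Gleichung für die Beschleunigung a(t) = 20·t^3 + 12·t^2 - 12·t + 6 nehmen. Die Ableitung von der Beschleunigung ergibt den Ruck: j(t) = 60·t^2 + 24·t - 12. Durch Ableiten von dem Ruck erhalten wir den Snap: s(t) = 120·t + 24. Wir haben den Snap s(t) = 120·t + 24. Durch Einsetzen von t = 3: s(3) = 384.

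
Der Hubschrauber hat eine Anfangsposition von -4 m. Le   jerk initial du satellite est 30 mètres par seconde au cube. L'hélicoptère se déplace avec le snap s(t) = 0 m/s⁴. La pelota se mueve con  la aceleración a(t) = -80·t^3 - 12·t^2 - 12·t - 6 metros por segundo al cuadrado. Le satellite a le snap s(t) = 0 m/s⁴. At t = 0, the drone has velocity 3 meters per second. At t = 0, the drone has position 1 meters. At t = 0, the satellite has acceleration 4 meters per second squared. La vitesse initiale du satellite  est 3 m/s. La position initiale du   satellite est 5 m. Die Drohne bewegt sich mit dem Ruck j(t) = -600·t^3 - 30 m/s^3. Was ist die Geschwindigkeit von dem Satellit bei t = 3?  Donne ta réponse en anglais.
We need to integrate our snap equation s(t) = 0 3 times. Integrating snap and using the initial condition j(0) = 30, we get j(t) = 30. The antiderivative of jerk, with a(0) = 4, gives acceleration: a(t) = 30·t + 4. The antiderivative of acceleration is velocity. Using v(0) = 3, we get v(t) = 15·t^2 + 4·t + 3. From the given velocity equation v(t) = 15·t^2 + 4·t + 3, we substitute t = 3 to get v = 150.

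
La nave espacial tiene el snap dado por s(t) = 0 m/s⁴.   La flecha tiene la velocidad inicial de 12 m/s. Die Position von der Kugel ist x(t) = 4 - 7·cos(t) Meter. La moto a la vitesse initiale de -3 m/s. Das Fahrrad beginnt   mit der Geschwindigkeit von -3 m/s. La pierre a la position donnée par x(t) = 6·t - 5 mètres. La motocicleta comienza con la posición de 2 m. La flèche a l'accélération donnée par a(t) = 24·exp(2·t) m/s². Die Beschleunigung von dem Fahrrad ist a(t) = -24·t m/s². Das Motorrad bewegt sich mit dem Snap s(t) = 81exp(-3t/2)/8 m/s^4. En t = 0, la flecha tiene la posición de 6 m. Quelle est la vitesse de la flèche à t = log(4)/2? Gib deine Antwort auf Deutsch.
Wir müssen unsere Gleichung für die Beschleunigung a(t) = 24·exp(2·t) 1-mal integrieren. Durch Integration von der Beschleunigung und Verwendung der Anfangsbedingung v(0) = 12, erhalten wir v(t) = 12·exp(2·t). Wir haben die Geschwindigkeit v(t) = 12·exp(2·t). Durch Einsetzen von t = log(4)/2: v(log(4)/2) = 48.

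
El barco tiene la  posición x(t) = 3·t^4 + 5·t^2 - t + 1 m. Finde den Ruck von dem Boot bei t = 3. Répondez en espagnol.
Partiendo de la posición x(t) = 3·t^4 + 5·t^2 - t + 1, tomamos 3 derivadas. Tomando d/dt de x(t), encontramos v(t) = 12·t^3 + 10·t - 1. La derivada de la velocidad da la aceleración: a(t) = 36·t^2 + 10. Tomando d/dt de a(t), encontramos j(t) = 72·t. Usando j(t) = 72·t y sustituyendo t = 3, encontramos j = 216.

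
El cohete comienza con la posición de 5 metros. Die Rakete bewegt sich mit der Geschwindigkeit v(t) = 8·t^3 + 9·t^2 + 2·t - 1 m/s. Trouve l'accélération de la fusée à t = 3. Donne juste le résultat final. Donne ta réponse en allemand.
a(3) = 272.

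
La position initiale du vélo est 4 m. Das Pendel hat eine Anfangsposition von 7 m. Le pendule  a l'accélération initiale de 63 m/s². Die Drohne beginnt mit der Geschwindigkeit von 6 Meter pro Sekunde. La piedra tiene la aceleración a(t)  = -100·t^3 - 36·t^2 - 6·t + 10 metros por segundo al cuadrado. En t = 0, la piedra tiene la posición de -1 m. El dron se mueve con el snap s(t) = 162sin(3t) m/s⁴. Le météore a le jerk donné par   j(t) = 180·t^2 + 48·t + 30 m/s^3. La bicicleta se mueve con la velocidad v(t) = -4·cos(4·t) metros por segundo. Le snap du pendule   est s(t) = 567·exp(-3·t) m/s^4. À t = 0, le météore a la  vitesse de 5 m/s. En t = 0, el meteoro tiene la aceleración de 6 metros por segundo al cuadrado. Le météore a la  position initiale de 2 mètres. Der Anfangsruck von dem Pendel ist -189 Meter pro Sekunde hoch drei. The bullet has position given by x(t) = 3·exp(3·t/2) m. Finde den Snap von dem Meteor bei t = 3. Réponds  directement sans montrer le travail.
Bei t = 3, s = 1128.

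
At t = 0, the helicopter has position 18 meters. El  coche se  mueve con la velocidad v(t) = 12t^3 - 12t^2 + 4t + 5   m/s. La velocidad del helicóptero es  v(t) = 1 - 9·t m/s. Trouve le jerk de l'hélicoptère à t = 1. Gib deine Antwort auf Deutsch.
Ausgehend von der Geschwindigkeit v(t) = 1 - 9·t, nehmen wir 2 Ableitungen. Durch Ableiten von der Geschwindigkeit erhalten wir die Beschleunigung: a(t) = -9. Durch Ableiten von der Beschleunigung erhalten wir den Ruck: j(t) = 0. Wir haben den Ruck j(t) = 0. Durch Einsetzen von t = 1: j(1) = 0.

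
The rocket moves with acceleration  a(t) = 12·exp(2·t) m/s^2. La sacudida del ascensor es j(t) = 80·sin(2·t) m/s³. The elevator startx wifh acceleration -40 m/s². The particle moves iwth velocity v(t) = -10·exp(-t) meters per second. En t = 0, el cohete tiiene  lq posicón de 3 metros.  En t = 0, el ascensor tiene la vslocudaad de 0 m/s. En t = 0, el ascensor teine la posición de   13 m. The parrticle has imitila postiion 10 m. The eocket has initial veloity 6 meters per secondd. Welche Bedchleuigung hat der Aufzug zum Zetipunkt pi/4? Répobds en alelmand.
Wir müssen die Stammfunktion unserer Gleichung für den Ruck j(t) = 80·sin(2·t) 1-mal finden. Die Stammfunktion von dem Ruck, mit a(0) = -40, ergibt die Beschleunigung: a(t) = -40·cos(2·t). Mit a(t) = -40·cos(2·t) und Einsetzen von t = pi/4, finden wir a = 0.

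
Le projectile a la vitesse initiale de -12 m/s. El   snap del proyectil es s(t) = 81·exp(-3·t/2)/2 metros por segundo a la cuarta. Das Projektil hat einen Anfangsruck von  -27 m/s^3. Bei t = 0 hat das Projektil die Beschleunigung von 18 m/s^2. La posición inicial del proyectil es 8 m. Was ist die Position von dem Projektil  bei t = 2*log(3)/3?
Wir müssen unsere Gleichung für den Snap s(t) = 81·exp(-3·t/2)/2 4-mal integrieren. Durch Integration von dem Snap und Verwendung der Anfangsbedingung j(0) = -27, erhalten wir j(t) = -27·exp(-3·t/2). Mit ∫j(t)dt und Anwendung von a(0) = 18, finden wir a(t) = 18·exp(-3·t/2). Durch Integration von der Beschleunigung und Verwendung der Anfangsbedingung v(0) = -12, erhalten wir v(t) = -12·exp(-3·t/2). Die Stammfunktion von der Geschwindigkeit ist die Position. Mit x(0) = 8 erhalten wir x(t) = 8·exp(-3·t/2). Aus der Gleichung für die Position x(t) = 8·exp(-3·t/2), setzen wir t = 2*log(3)/3 ein und erhalten x = 8/3.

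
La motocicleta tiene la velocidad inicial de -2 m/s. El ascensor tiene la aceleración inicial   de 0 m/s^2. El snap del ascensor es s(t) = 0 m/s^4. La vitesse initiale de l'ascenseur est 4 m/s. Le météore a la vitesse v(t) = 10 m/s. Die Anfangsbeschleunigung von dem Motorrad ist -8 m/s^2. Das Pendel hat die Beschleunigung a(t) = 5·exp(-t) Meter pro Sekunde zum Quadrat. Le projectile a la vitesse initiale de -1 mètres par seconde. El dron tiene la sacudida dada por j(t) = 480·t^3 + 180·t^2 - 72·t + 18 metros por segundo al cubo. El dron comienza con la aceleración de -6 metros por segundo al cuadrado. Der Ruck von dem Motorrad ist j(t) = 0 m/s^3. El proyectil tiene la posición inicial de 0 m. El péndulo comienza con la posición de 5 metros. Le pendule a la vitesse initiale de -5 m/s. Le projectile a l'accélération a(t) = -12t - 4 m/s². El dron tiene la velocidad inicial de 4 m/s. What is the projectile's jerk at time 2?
To solve this, we need to take 1 derivative of our acceleration equation a(t) = -12·t - 4. The derivative of acceleration gives jerk: j(t) = -12. We have jerk j(t) = -12. Substituting t = 2: j(2) = -12.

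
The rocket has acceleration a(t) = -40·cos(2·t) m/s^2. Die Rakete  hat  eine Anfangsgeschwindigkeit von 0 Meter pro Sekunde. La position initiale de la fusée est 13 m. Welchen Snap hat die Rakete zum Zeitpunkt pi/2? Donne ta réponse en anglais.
To solve this, we need to take 2 derivatives of our acceleration equation a(t) = -40·cos(2·t). Differentiating acceleration, we get jerk: j(t) = 80·sin(2·t). The derivative of jerk gives snap: s(t) = 160·cos(2·t). From the given snap equation s(t) = 160·cos(2·t), we substitute t = pi/2 to get s = -160.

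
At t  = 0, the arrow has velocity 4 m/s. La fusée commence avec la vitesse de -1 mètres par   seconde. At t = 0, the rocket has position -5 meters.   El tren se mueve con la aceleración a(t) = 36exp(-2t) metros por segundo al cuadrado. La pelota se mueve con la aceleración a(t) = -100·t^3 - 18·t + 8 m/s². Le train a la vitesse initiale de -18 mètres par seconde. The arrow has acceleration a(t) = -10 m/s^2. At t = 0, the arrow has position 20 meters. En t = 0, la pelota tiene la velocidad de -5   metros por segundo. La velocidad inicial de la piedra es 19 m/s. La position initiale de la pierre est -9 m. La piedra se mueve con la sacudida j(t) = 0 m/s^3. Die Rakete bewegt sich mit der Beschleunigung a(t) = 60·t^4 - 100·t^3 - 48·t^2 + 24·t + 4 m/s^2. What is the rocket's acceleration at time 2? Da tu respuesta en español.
Usando a(t) = 60·t^4 - 100·t^3 - 48·t^2 + 24·t + 4 y sustituyendo t = 2, encontramos a = 20.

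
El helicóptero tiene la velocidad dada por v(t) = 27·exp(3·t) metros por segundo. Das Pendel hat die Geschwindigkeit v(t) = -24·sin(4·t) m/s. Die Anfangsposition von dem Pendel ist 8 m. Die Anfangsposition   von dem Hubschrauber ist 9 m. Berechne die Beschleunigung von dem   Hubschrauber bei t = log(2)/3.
Wir müssen unsere Gleichung für die Geschwindigkeit v(t) = 27·exp(3·t) 1-mal ableiten. Die Ableitung von der Geschwindigkeit ergibt die Beschleunigung: a(t) = 81·exp(3·t). Mit a(t) = 81·exp(3·t) und Einsetzen von t = log(2)/3, finden wir a = 162.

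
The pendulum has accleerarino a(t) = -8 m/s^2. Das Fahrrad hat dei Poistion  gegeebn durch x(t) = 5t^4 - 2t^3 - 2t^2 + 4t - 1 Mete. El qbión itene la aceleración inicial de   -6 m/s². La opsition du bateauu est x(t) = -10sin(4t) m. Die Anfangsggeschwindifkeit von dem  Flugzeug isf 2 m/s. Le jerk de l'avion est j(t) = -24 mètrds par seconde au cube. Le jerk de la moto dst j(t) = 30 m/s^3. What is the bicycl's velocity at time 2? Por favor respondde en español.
Partiendo de la posición x(t) = 5·t^4 - 2·t^3 - 2·t^2 + 4·t - 1, tomamos 1 derivada. Tomando d/dt de x(t), encontramos v(t) = 20·t^3 - 6·t^2 - 4·t + 4. De la ecuación de la velocidad v(t) = 20·t^3 - 6·t^2 - 4·t + 4, sustituimos t = 2 para obtener v = 132.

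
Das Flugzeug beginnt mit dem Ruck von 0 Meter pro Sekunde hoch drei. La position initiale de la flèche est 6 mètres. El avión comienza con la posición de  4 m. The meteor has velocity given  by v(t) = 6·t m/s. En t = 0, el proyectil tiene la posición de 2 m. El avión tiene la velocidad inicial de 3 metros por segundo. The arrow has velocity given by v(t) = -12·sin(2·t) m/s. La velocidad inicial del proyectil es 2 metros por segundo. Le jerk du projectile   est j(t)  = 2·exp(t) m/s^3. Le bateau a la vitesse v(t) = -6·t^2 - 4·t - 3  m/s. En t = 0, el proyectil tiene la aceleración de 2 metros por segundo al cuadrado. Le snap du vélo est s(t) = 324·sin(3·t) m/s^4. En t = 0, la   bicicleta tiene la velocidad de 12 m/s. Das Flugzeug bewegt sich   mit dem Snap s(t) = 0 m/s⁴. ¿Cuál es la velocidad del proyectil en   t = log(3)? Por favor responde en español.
Debemos encontrar la integral de nuestra ecuación de la sacudida j(t) = 2·exp(t) 2 veces. La integral de la sacudida es la aceleración. Usando a(0) = 2, obtenemos a(t) = 2·exp(t). Tomando ∫a(t)dt y aplicando v(0) = 2, encontramos v(t) = 2·exp(t). Tenemos la velocidad v(t) = 2·exp(t). Sustituyendo t = log(3): v(log(3)) = 6.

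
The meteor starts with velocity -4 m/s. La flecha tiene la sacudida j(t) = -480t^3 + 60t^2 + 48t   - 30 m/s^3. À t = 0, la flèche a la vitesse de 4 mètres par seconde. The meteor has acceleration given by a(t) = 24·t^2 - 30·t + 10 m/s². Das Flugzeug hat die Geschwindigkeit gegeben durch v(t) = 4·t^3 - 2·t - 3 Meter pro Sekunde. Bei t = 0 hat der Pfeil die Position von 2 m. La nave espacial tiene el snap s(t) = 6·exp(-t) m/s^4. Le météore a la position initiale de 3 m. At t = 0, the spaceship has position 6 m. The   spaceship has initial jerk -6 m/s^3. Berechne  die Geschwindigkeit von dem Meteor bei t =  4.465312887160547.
Um dies zu lösen, müssen wir 1 Integral unserer Gleichung für die Beschleunigung a(t) = 24·t^2 - 30·t + 10 finden. Durch Integration von der Beschleunigung und Verwendung der Anfangsbedingung v(0) = -4, erhalten wir v(t) = 8·t^3 - 15·t^2 + 10·t - 4. Mit v(t) = 8·t^3 - 15·t^2 + 10·t - 4 und Einsetzen von t = 4.465312887160547, finden wir v = 453.839515590984.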